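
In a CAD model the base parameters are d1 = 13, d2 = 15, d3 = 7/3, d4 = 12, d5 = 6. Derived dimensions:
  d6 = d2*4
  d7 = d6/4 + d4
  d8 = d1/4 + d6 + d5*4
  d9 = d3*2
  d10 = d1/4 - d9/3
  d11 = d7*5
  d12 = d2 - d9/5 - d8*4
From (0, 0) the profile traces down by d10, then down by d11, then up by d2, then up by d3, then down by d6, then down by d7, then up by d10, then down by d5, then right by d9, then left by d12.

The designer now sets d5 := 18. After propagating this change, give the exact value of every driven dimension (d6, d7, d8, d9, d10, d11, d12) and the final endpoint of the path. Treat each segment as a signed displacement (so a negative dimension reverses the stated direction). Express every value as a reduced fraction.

Apply edit: d5 := 18
  d6 = d2*4 = 60
  d7 = d6/4 + d4 = 27
  d8 = d1/4 + d6 + d5*4 = 541/4
  d9 = d3*2 = 14/3
  d10 = d1/4 - d9/3 = 61/36
  d11 = d7*5 = 135
  d12 = d2 - d9/5 - d8*4 = -7904/15
Walk from origin (0, 0):
  seg 1: down by d10 = 61/36 → (0, -61/36)
  seg 2: down by d11 = 135 → (0, -4921/36)
  seg 3: up by d2 = 15 → (0, -4381/36)
  seg 4: up by d3 = 7/3 → (0, -4297/36)
  seg 5: down by d6 = 60 → (0, -6457/36)
  seg 6: down by d7 = 27 → (0, -7429/36)
  seg 7: up by d10 = 61/36 → (0, -614/3)
  seg 8: down by d5 = 18 → (0, -668/3)
  seg 9: right by d9 = 14/3 → (14/3, -668/3)
  seg 10: left by d12 = -7904/15 → (2658/5, -668/3)

d6 = 60
d7 = 27
d8 = 541/4
d9 = 14/3
d10 = 61/36
d11 = 135
d12 = -7904/15
endpoint = (2658/5, -668/3)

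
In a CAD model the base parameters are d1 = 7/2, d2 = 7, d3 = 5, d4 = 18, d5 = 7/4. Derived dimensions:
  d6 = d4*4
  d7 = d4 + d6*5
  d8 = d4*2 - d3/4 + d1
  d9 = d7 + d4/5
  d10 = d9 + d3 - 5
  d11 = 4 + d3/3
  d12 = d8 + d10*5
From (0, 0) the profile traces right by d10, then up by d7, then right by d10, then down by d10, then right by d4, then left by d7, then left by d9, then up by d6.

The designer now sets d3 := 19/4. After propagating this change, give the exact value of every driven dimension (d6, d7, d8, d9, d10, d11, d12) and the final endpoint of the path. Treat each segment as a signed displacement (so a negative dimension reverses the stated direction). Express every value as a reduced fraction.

Apply edit: d3 := 19/4
  d6 = d4*4 = 72
  d7 = d4 + d6*5 = 378
  d8 = d4*2 - d3/4 + d1 = 613/16
  d9 = d7 + d4/5 = 1908/5
  d10 = d9 + d3 - 5 = 7627/20
  d11 = 4 + d3/3 = 67/12
  d12 = d8 + d10*5 = 31121/16
Walk from origin (0, 0):
  seg 1: right by d10 = 7627/20 → (7627/20, 0)
  seg 2: up by d7 = 378 → (7627/20, 378)
  seg 3: right by d10 = 7627/20 → (7627/10, 378)
  seg 4: down by d10 = 7627/20 → (7627/10, -67/20)
  seg 5: right by d4 = 18 → (7807/10, -67/20)
  seg 6: left by d7 = 378 → (4027/10, -67/20)
  seg 7: left by d9 = 1908/5 → (211/10, -67/20)
  seg 8: up by d6 = 72 → (211/10, 1373/20)

d6 = 72
d7 = 378
d8 = 613/16
d9 = 1908/5
d10 = 7627/20
d11 = 67/12
d12 = 31121/16
endpoint = (211/10, 1373/20)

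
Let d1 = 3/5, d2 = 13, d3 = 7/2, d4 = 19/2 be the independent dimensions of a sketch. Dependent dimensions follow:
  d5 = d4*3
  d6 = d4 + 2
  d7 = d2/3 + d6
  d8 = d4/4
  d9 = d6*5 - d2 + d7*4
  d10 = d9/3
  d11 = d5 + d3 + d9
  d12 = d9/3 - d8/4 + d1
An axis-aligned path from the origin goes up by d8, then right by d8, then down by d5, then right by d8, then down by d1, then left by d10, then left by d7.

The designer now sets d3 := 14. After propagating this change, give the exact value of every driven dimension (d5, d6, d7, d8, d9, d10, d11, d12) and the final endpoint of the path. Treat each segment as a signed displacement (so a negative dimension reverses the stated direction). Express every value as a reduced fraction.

Apply edit: d3 := 14
  d5 = d4*3 = 57/2
  d6 = d4 + 2 = 23/2
  d7 = d2/3 + d6 = 95/6
  d8 = d4/4 = 19/8
  d9 = d6*5 - d2 + d7*4 = 647/6
  d10 = d9/3 = 647/18
  d11 = d5 + d3 + d9 = 451/3
  d12 = d9/3 - d8/4 + d1 = 51769/1440
Walk from origin (0, 0):
  seg 1: up by d8 = 19/8 → (0, 19/8)
  seg 2: right by d8 = 19/8 → (19/8, 19/8)
  seg 3: down by d5 = 57/2 → (19/8, -209/8)
  seg 4: right by d8 = 19/8 → (19/4, -209/8)
  seg 5: down by d1 = 3/5 → (19/4, -1069/40)
  seg 6: left by d10 = 647/18 → (-1123/36, -1069/40)
  seg 7: left by d7 = 95/6 → (-1693/36, -1069/40)

d5 = 57/2
d6 = 23/2
d7 = 95/6
d8 = 19/8
d9 = 647/6
d10 = 647/18
d11 = 451/3
d12 = 51769/1440
endpoint = (-1693/36, -1069/40)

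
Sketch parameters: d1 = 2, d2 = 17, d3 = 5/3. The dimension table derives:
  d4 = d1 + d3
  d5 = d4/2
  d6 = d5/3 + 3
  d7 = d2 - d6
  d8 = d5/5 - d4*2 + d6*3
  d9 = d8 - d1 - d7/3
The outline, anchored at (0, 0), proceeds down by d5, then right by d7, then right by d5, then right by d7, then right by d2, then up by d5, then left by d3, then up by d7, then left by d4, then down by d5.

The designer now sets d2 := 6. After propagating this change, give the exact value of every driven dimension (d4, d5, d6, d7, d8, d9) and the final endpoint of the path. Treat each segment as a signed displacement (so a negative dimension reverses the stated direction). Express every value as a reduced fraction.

Apply edit: d2 := 6
  d4 = d1 + d3 = 11/3
  d5 = d4/2 = 11/6
  d6 = d5/3 + 3 = 65/18
  d7 = d2 - d6 = 43/18
  d8 = d5/5 - d4*2 + d6*3 = 58/15
  d9 = d8 - d1 - d7/3 = 289/270
Walk from origin (0, 0):
  seg 1: down by d5 = 11/6 → (0, -11/6)
  seg 2: right by d7 = 43/18 → (43/18, -11/6)
  seg 3: right by d5 = 11/6 → (38/9, -11/6)
  seg 4: right by d7 = 43/18 → (119/18, -11/6)
  seg 5: right by d2 = 6 → (227/18, -11/6)
  seg 6: up by d5 = 11/6 → (227/18, 0)
  seg 7: left by d3 = 5/3 → (197/18, 0)
  seg 8: up by d7 = 43/18 → (197/18, 43/18)
  seg 9: left by d4 = 11/3 → (131/18, 43/18)
  seg 10: down by d5 = 11/6 → (131/18, 5/9)

d4 = 11/3
d5 = 11/6
d6 = 65/18
d7 = 43/18
d8 = 58/15
d9 = 289/270
endpoint = (131/18, 5/9)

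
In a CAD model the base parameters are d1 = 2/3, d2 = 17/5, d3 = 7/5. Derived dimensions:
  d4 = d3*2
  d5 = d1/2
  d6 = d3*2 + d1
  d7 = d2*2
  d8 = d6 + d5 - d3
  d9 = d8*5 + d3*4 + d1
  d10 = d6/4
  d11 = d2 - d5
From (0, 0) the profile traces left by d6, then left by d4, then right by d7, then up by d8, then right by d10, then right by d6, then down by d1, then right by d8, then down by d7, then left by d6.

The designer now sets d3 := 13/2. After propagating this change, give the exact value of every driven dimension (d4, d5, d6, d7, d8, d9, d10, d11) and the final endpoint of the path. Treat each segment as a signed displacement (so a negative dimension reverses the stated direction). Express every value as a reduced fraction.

d4 = 13
d5 = 1/3
d6 = 41/3
d7 = 34/5
d8 = 15/2
d9 = 385/6
d10 = 41/12
d11 = 46/15
endpoint = (-179/20, 1/30)

Apply edit: d3 := 13/2
  d4 = d3*2 = 13
  d5 = d1/2 = 1/3
  d6 = d3*2 + d1 = 41/3
  d7 = d2*2 = 34/5
  d8 = d6 + d5 - d3 = 15/2
  d9 = d8*5 + d3*4 + d1 = 385/6
  d10 = d6/4 = 41/12
  d11 = d2 - d5 = 46/15
Walk from origin (0, 0):
  seg 1: left by d6 = 41/3 → (-41/3, 0)
  seg 2: left by d4 = 13 → (-80/3, 0)
  seg 3: right by d7 = 34/5 → (-298/15, 0)
  seg 4: up by d8 = 15/2 → (-298/15, 15/2)
  seg 5: right by d10 = 41/12 → (-329/20, 15/2)
  seg 6: right by d6 = 41/3 → (-167/60, 15/2)
  seg 7: down by d1 = 2/3 → (-167/60, 41/6)
  seg 8: right by d8 = 15/2 → (283/60, 41/6)
  seg 9: down by d7 = 34/5 → (283/60, 1/30)
  seg 10: left by d6 = 41/3 → (-179/20, 1/30)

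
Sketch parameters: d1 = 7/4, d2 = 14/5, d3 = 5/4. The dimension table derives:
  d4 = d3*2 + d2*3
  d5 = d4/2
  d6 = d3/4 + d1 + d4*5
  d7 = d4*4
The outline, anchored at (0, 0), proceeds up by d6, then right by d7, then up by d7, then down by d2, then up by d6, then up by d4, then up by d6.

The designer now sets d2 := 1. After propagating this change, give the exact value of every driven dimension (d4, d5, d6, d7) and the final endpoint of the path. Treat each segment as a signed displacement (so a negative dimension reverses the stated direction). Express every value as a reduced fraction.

d4 = 11/2
d5 = 11/4
d6 = 473/16
d7 = 22
endpoint = (22, 1843/16)

Apply edit: d2 := 1
  d4 = d3*2 + d2*3 = 11/2
  d5 = d4/2 = 11/4
  d6 = d3/4 + d1 + d4*5 = 473/16
  d7 = d4*4 = 22
Walk from origin (0, 0):
  seg 1: up by d6 = 473/16 → (0, 473/16)
  seg 2: right by d7 = 22 → (22, 473/16)
  seg 3: up by d7 = 22 → (22, 825/16)
  seg 4: down by d2 = 1 → (22, 809/16)
  seg 5: up by d6 = 473/16 → (22, 641/8)
  seg 6: up by d4 = 11/2 → (22, 685/8)
  seg 7: up by d6 = 473/16 → (22, 1843/16)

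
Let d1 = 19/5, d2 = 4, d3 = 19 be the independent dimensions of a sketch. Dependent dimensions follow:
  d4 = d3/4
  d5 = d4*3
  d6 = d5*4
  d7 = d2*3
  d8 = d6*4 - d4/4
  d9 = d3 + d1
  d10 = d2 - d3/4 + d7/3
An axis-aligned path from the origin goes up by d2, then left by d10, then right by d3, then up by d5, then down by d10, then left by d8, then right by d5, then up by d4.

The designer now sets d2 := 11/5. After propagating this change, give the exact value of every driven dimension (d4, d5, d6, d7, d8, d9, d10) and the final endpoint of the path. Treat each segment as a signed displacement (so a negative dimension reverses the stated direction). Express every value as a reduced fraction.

Apply edit: d2 := 11/5
  d4 = d3/4 = 19/4
  d5 = d4*3 = 57/4
  d6 = d5*4 = 57
  d7 = d2*3 = 33/5
  d8 = d6*4 - d4/4 = 3629/16
  d9 = d3 + d1 = 114/5
  d10 = d2 - d3/4 + d7/3 = -7/20
Walk from origin (0, 0):
  seg 1: up by d2 = 11/5 → (0, 11/5)
  seg 2: left by d10 = -7/20 → (7/20, 11/5)
  seg 3: right by d3 = 19 → (387/20, 11/5)
  seg 4: up by d5 = 57/4 → (387/20, 329/20)
  seg 5: down by d10 = -7/20 → (387/20, 84/5)
  seg 6: left by d8 = 3629/16 → (-16597/80, 84/5)
  seg 7: right by d5 = 57/4 → (-15457/80, 84/5)
  seg 8: up by d4 = 19/4 → (-15457/80, 431/20)

d4 = 19/4
d5 = 57/4
d6 = 57
d7 = 33/5
d8 = 3629/16
d9 = 114/5
d10 = -7/20
endpoint = (-15457/80, 431/20)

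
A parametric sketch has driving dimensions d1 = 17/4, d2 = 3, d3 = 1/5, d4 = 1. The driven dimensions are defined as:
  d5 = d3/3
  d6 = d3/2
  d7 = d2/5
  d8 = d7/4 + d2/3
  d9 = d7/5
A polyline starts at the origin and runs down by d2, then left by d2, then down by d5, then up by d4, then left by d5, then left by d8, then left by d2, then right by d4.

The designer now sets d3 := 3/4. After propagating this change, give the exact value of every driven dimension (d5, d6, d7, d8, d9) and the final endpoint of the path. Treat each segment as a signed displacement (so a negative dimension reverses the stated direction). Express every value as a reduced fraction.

d5 = 1/4
d6 = 3/8
d7 = 3/5
d8 = 23/20
d9 = 3/25
endpoint = (-32/5, -9/4)

Apply edit: d3 := 3/4
  d5 = d3/3 = 1/4
  d6 = d3/2 = 3/8
  d7 = d2/5 = 3/5
  d8 = d7/4 + d2/3 = 23/20
  d9 = d7/5 = 3/25
Walk from origin (0, 0):
  seg 1: down by d2 = 3 → (0, -3)
  seg 2: left by d2 = 3 → (-3, -3)
  seg 3: down by d5 = 1/4 → (-3, -13/4)
  seg 4: up by d4 = 1 → (-3, -9/4)
  seg 5: left by d5 = 1/4 → (-13/4, -9/4)
  seg 6: left by d8 = 23/20 → (-22/5, -9/4)
  seg 7: left by d2 = 3 → (-37/5, -9/4)
  seg 8: right by d4 = 1 → (-32/5, -9/4)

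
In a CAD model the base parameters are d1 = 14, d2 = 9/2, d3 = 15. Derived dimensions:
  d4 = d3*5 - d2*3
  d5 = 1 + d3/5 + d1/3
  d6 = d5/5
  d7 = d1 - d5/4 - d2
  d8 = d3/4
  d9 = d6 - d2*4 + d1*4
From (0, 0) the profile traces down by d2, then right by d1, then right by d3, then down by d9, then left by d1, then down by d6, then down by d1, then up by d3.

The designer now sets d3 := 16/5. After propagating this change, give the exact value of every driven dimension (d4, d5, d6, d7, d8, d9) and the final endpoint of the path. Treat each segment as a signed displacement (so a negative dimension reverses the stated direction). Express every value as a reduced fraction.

Apply edit: d3 := 16/5
  d4 = d3*5 - d2*3 = 5/2
  d5 = 1 + d3/5 + d1/3 = 473/75
  d6 = d5/5 = 473/375
  d7 = d1 - d5/4 - d2 = 2377/300
  d8 = d3/4 = 4/5
  d9 = d6 - d2*4 + d1*4 = 14723/375
Walk from origin (0, 0):
  seg 1: down by d2 = 9/2 → (0, -9/2)
  seg 2: right by d1 = 14 → (14, -9/2)
  seg 3: right by d3 = 16/5 → (86/5, -9/2)
  seg 4: down by d9 = 14723/375 → (86/5, -32821/750)
  seg 5: left by d1 = 14 → (16/5, -32821/750)
  seg 6: down by d6 = 473/375 → (16/5, -33767/750)
  seg 7: down by d1 = 14 → (16/5, -44267/750)
  seg 8: up by d3 = 16/5 → (16/5, -41867/750)

d4 = 5/2
d5 = 473/75
d6 = 473/375
d7 = 2377/300
d8 = 4/5
d9 = 14723/375
endpoint = (16/5, -41867/750)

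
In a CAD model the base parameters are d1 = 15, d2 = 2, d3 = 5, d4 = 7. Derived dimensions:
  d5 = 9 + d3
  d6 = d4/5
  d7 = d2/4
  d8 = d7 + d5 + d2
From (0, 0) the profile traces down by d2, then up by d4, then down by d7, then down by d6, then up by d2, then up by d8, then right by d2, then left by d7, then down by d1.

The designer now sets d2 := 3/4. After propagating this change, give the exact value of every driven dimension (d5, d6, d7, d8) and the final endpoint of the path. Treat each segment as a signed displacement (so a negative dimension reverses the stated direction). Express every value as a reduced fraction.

d5 = 14
d6 = 7/5
d7 = 3/16
d8 = 239/16
endpoint = (9/16, 107/20)

Apply edit: d2 := 3/4
  d5 = 9 + d3 = 14
  d6 = d4/5 = 7/5
  d7 = d2/4 = 3/16
  d8 = d7 + d5 + d2 = 239/16
Walk from origin (0, 0):
  seg 1: down by d2 = 3/4 → (0, -3/4)
  seg 2: up by d4 = 7 → (0, 25/4)
  seg 3: down by d7 = 3/16 → (0, 97/16)
  seg 4: down by d6 = 7/5 → (0, 373/80)
  seg 5: up by d2 = 3/4 → (0, 433/80)
  seg 6: up by d8 = 239/16 → (0, 407/20)
  seg 7: right by d2 = 3/4 → (3/4, 407/20)
  seg 8: left by d7 = 3/16 → (9/16, 407/20)
  seg 9: down by d1 = 15 → (9/16, 107/20)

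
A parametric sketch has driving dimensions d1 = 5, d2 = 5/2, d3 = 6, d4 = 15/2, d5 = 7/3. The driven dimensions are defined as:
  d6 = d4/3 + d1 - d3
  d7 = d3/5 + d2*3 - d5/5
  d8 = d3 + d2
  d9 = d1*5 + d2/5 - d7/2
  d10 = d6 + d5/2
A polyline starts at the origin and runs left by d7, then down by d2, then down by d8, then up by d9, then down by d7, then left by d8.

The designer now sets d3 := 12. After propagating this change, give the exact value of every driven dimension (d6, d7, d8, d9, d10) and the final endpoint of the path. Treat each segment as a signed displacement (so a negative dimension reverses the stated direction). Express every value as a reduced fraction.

d6 = -9/2
d7 = 283/30
d8 = 29/2
d9 = 1247/60
d10 = -10/3
endpoint = (-359/15, -113/20)

Apply edit: d3 := 12
  d6 = d4/3 + d1 - d3 = -9/2
  d7 = d3/5 + d2*3 - d5/5 = 283/30
  d8 = d3 + d2 = 29/2
  d9 = d1*5 + d2/5 - d7/2 = 1247/60
  d10 = d6 + d5/2 = -10/3
Walk from origin (0, 0):
  seg 1: left by d7 = 283/30 → (-283/30, 0)
  seg 2: down by d2 = 5/2 → (-283/30, -5/2)
  seg 3: down by d8 = 29/2 → (-283/30, -17)
  seg 4: up by d9 = 1247/60 → (-283/30, 227/60)
  seg 5: down by d7 = 283/30 → (-283/30, -113/20)
  seg 6: left by d8 = 29/2 → (-359/15, -113/20)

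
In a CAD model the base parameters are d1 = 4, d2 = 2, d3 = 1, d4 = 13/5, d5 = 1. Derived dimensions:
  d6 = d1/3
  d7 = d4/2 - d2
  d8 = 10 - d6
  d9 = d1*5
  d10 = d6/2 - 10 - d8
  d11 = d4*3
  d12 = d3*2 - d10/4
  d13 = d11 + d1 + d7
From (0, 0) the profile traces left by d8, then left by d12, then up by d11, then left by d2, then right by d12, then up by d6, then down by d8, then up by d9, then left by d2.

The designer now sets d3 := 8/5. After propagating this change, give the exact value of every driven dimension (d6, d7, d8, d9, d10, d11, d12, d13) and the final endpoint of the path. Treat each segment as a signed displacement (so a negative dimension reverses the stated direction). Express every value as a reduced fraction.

Apply edit: d3 := 8/5
  d6 = d1/3 = 4/3
  d7 = d4/2 - d2 = -7/10
  d8 = 10 - d6 = 26/3
  d9 = d1*5 = 20
  d10 = d6/2 - 10 - d8 = -18
  d11 = d4*3 = 39/5
  d12 = d3*2 - d10/4 = 77/10
  d13 = d11 + d1 + d7 = 111/10
Walk from origin (0, 0):
  seg 1: left by d8 = 26/3 → (-26/3, 0)
  seg 2: left by d12 = 77/10 → (-491/30, 0)
  seg 3: up by d11 = 39/5 → (-491/30, 39/5)
  seg 4: left by d2 = 2 → (-551/30, 39/5)
  seg 5: right by d12 = 77/10 → (-32/3, 39/5)
  seg 6: up by d6 = 4/3 → (-32/3, 137/15)
  seg 7: down by d8 = 26/3 → (-32/3, 7/15)
  seg 8: up by d9 = 20 → (-32/3, 307/15)
  seg 9: left by d2 = 2 → (-38/3, 307/15)

d6 = 4/3
d7 = -7/10
d8 = 26/3
d9 = 20
d10 = -18
d11 = 39/5
d12 = 77/10
d13 = 111/10
endpoint = (-38/3, 307/15)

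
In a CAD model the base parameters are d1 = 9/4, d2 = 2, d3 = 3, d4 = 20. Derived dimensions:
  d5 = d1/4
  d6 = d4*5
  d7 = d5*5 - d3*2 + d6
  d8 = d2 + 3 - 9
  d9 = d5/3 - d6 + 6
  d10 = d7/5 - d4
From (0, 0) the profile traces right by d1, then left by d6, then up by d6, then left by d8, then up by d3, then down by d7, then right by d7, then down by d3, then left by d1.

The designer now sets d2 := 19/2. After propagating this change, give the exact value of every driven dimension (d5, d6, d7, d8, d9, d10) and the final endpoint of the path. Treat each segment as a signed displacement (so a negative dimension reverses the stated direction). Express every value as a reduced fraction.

Apply edit: d2 := 19/2
  d5 = d1/4 = 9/16
  d6 = d4*5 = 100
  d7 = d5*5 - d3*2 + d6 = 1549/16
  d8 = d2 + 3 - 9 = 7/2
  d9 = d5/3 - d6 + 6 = -1501/16
  d10 = d7/5 - d4 = -51/80
Walk from origin (0, 0):
  seg 1: right by d1 = 9/4 → (9/4, 0)
  seg 2: left by d6 = 100 → (-391/4, 0)
  seg 3: up by d6 = 100 → (-391/4, 100)
  seg 4: left by d8 = 7/2 → (-405/4, 100)
  seg 5: up by d3 = 3 → (-405/4, 103)
  seg 6: down by d7 = 1549/16 → (-405/4, 99/16)
  seg 7: right by d7 = 1549/16 → (-71/16, 99/16)
  seg 8: down by d3 = 3 → (-71/16, 51/16)
  seg 9: left by d1 = 9/4 → (-107/16, 51/16)

d5 = 9/16
d6 = 100
d7 = 1549/16
d8 = 7/2
d9 = -1501/16
d10 = -51/80
endpoint = (-107/16, 51/16)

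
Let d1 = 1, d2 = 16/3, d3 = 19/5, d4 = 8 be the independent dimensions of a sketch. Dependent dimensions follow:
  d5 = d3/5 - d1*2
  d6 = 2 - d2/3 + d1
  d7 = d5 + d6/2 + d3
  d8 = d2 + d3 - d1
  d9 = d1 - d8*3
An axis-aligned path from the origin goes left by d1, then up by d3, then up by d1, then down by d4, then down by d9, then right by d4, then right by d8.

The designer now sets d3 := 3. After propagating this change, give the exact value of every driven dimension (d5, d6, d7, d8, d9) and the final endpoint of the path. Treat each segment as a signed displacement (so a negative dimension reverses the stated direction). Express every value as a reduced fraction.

d5 = -7/5
d6 = 11/9
d7 = 199/90
d8 = 22/3
d9 = -21
endpoint = (43/3, 17)

Apply edit: d3 := 3
  d5 = d3/5 - d1*2 = -7/5
  d6 = 2 - d2/3 + d1 = 11/9
  d7 = d5 + d6/2 + d3 = 199/90
  d8 = d2 + d3 - d1 = 22/3
  d9 = d1 - d8*3 = -21
Walk from origin (0, 0):
  seg 1: left by d1 = 1 → (-1, 0)
  seg 2: up by d3 = 3 → (-1, 3)
  seg 3: up by d1 = 1 → (-1, 4)
  seg 4: down by d4 = 8 → (-1, -4)
  seg 5: down by d9 = -21 → (-1, 17)
  seg 6: right by d4 = 8 → (7, 17)
  seg 7: right by d8 = 22/3 → (43/3, 17)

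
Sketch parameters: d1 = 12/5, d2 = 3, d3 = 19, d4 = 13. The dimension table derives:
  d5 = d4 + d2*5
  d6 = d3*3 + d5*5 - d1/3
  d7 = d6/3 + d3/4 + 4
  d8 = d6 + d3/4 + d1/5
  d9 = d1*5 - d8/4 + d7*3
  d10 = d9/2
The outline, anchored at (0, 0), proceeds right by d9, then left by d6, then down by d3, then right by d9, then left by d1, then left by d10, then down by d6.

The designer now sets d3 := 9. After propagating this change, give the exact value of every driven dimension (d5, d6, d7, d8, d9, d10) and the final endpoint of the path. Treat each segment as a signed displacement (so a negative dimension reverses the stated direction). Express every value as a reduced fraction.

Apply edit: d3 := 9
  d5 = d4 + d2*5 = 28
  d6 = d3*3 + d5*5 - d1/3 = 831/5
  d7 = d6/3 + d3/4 + 4 = 1233/20
  d8 = d6 + d3/4 + d1/5 = 16893/100
  d9 = d1*5 - d8/4 + d7*3 = 61887/400
  d10 = d9/2 = 61887/800
Walk from origin (0, 0):
  seg 1: right by d9 = 61887/400 → (61887/400, 0)
  seg 2: left by d6 = 831/5 → (-4593/400, 0)
  seg 3: down by d3 = 9 → (-4593/400, -9)
  seg 4: right by d9 = 61887/400 → (28647/200, -9)
  seg 5: left by d1 = 12/5 → (28167/200, -9)
  seg 6: left by d10 = 61887/800 → (50781/800, -9)
  seg 7: down by d6 = 831/5 → (50781/800, -876/5)

d5 = 28
d6 = 831/5
d7 = 1233/20
d8 = 16893/100
d9 = 61887/400
d10 = 61887/800
endpoint = (50781/800, -876/5)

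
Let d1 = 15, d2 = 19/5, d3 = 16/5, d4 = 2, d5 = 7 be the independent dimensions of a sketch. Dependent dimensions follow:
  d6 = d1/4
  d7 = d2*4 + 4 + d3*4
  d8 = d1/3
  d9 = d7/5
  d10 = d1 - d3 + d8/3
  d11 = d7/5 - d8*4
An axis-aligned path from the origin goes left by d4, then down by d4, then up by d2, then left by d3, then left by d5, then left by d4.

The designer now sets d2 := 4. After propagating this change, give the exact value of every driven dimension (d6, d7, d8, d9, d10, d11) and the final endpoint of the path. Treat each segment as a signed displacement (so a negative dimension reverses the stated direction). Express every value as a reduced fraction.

d6 = 15/4
d7 = 164/5
d8 = 5
d9 = 164/25
d10 = 202/15
d11 = -336/25
endpoint = (-71/5, 2)

Apply edit: d2 := 4
  d6 = d1/4 = 15/4
  d7 = d2*4 + 4 + d3*4 = 164/5
  d8 = d1/3 = 5
  d9 = d7/5 = 164/25
  d10 = d1 - d3 + d8/3 = 202/15
  d11 = d7/5 - d8*4 = -336/25
Walk from origin (0, 0):
  seg 1: left by d4 = 2 → (-2, 0)
  seg 2: down by d4 = 2 → (-2, -2)
  seg 3: up by d2 = 4 → (-2, 2)
  seg 4: left by d3 = 16/5 → (-26/5, 2)
  seg 5: left by d5 = 7 → (-61/5, 2)
  seg 6: left by d4 = 2 → (-71/5, 2)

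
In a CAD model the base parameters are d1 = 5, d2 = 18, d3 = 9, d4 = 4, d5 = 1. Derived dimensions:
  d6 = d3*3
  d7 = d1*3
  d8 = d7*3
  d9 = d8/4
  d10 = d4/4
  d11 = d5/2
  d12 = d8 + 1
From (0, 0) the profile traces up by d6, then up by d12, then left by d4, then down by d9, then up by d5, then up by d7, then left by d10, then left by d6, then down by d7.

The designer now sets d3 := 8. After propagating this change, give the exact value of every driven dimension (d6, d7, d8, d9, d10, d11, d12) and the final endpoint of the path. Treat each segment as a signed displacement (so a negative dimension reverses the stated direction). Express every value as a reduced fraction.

Apply edit: d3 := 8
  d6 = d3*3 = 24
  d7 = d1*3 = 15
  d8 = d7*3 = 45
  d9 = d8/4 = 45/4
  d10 = d4/4 = 1
  d11 = d5/2 = 1/2
  d12 = d8 + 1 = 46
Walk from origin (0, 0):
  seg 1: up by d6 = 24 → (0, 24)
  seg 2: up by d12 = 46 → (0, 70)
  seg 3: left by d4 = 4 → (-4, 70)
  seg 4: down by d9 = 45/4 → (-4, 235/4)
  seg 5: up by d5 = 1 → (-4, 239/4)
  seg 6: up by d7 = 15 → (-4, 299/4)
  seg 7: left by d10 = 1 → (-5, 299/4)
  seg 8: left by d6 = 24 → (-29, 299/4)
  seg 9: down by d7 = 15 → (-29, 239/4)

d6 = 24
d7 = 15
d8 = 45
d9 = 45/4
d10 = 1
d11 = 1/2
d12 = 46
endpoint = (-29, 239/4)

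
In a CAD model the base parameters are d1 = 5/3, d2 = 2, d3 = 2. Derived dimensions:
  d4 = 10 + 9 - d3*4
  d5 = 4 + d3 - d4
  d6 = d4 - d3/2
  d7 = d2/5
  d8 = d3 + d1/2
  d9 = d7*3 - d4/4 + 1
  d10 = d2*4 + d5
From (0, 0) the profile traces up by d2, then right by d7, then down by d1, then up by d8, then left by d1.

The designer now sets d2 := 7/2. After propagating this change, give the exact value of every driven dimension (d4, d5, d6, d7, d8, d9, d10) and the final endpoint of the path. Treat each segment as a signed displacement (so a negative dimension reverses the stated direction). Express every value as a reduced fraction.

d4 = 11
d5 = -5
d6 = 10
d7 = 7/10
d8 = 17/6
d9 = 7/20
d10 = 9
endpoint = (-29/30, 14/3)

Apply edit: d2 := 7/2
  d4 = 10 + 9 - d3*4 = 11
  d5 = 4 + d3 - d4 = -5
  d6 = d4 - d3/2 = 10
  d7 = d2/5 = 7/10
  d8 = d3 + d1/2 = 17/6
  d9 = d7*3 - d4/4 + 1 = 7/20
  d10 = d2*4 + d5 = 9
Walk from origin (0, 0):
  seg 1: up by d2 = 7/2 → (0, 7/2)
  seg 2: right by d7 = 7/10 → (7/10, 7/2)
  seg 3: down by d1 = 5/3 → (7/10, 11/6)
  seg 4: up by d8 = 17/6 → (7/10, 14/3)
  seg 5: left by d1 = 5/3 → (-29/30, 14/3)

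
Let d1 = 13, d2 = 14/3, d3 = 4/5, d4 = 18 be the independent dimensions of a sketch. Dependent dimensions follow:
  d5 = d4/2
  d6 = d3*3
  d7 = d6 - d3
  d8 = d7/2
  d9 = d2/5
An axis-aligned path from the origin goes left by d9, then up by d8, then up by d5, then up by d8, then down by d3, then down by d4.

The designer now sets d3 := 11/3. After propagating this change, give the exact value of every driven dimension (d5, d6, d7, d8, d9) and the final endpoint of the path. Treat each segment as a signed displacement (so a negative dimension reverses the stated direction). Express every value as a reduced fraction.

Apply edit: d3 := 11/3
  d5 = d4/2 = 9
  d6 = d3*3 = 11
  d7 = d6 - d3 = 22/3
  d8 = d7/2 = 11/3
  d9 = d2/5 = 14/15
Walk from origin (0, 0):
  seg 1: left by d9 = 14/15 → (-14/15, 0)
  seg 2: up by d8 = 11/3 → (-14/15, 11/3)
  seg 3: up by d5 = 9 → (-14/15, 38/3)
  seg 4: up by d8 = 11/3 → (-14/15, 49/3)
  seg 5: down by d3 = 11/3 → (-14/15, 38/3)
  seg 6: down by d4 = 18 → (-14/15, -16/3)

d5 = 9
d6 = 11
d7 = 22/3
d8 = 11/3
d9 = 14/15
endpoint = (-14/15, -16/3)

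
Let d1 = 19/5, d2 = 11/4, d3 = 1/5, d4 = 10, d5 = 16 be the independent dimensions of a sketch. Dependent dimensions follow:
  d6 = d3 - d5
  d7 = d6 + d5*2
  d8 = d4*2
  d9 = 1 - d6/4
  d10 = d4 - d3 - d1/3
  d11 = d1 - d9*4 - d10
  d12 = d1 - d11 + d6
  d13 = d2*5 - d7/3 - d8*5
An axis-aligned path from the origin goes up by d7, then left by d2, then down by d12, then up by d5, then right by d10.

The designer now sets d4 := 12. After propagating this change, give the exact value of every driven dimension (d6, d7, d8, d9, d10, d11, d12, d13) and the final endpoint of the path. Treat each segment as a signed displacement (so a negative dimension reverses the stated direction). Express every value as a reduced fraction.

Apply edit: d4 := 12
  d6 = d3 - d5 = -79/5
  d7 = d6 + d5*2 = 81/5
  d8 = d4*2 = 24
  d9 = 1 - d6/4 = 99/20
  d10 = d4 - d3 - d1/3 = 158/15
  d11 = d1 - d9*4 - d10 = -398/15
  d12 = d1 - d11 + d6 = 218/15
  d13 = d2*5 - d7/3 - d8*5 = -2233/20
Walk from origin (0, 0):
  seg 1: up by d7 = 81/5 → (0, 81/5)
  seg 2: left by d2 = 11/4 → (-11/4, 81/5)
  seg 3: down by d12 = 218/15 → (-11/4, 5/3)
  seg 4: up by d5 = 16 → (-11/4, 53/3)
  seg 5: right by d10 = 158/15 → (467/60, 53/3)

d6 = -79/5
d7 = 81/5
d8 = 24
d9 = 99/20
d10 = 158/15
d11 = -398/15
d12 = 218/15
d13 = -2233/20
endpoint = (467/60, 53/3)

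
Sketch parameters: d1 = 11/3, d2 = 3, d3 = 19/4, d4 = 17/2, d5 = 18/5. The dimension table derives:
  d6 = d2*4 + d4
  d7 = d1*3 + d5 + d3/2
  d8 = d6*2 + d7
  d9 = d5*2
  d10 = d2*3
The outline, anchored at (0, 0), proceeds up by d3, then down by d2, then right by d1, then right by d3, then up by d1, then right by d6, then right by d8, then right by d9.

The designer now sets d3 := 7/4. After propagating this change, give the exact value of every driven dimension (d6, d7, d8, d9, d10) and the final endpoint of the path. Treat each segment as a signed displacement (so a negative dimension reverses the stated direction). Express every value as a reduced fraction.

Apply edit: d3 := 7/4
  d6 = d2*4 + d4 = 41/2
  d7 = d1*3 + d5 + d3/2 = 619/40
  d8 = d6*2 + d7 = 2259/40
  d9 = d5*2 = 36/5
  d10 = d2*3 = 9
Walk from origin (0, 0):
  seg 1: up by d3 = 7/4 → (0, 7/4)
  seg 2: down by d2 = 3 → (0, -5/4)
  seg 3: right by d1 = 11/3 → (11/3, -5/4)
  seg 4: right by d3 = 7/4 → (65/12, -5/4)
  seg 5: up by d1 = 11/3 → (65/12, 29/12)
  seg 6: right by d6 = 41/2 → (311/12, 29/12)
  seg 7: right by d8 = 2259/40 → (9887/120, 29/12)
  seg 8: right by d9 = 36/5 → (10751/120, 29/12)

d6 = 41/2
d7 = 619/40
d8 = 2259/40
d9 = 36/5
d10 = 9
endpoint = (10751/120, 29/12)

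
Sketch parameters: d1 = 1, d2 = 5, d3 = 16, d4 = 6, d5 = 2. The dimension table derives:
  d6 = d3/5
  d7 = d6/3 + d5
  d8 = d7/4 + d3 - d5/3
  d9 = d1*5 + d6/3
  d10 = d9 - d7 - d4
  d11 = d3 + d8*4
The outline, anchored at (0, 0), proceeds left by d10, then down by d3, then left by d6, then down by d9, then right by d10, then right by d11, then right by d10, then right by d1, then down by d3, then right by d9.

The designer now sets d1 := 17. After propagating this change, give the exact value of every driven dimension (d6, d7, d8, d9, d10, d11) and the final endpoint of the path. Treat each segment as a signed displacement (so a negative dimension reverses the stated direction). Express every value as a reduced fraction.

d6 = 16/5
d7 = 46/15
d8 = 161/10
d9 = 1291/15
d10 = 77
d11 = 402/5
endpoint = (3859/15, -1771/15)

Apply edit: d1 := 17
  d6 = d3/5 = 16/5
  d7 = d6/3 + d5 = 46/15
  d8 = d7/4 + d3 - d5/3 = 161/10
  d9 = d1*5 + d6/3 = 1291/15
  d10 = d9 - d7 - d4 = 77
  d11 = d3 + d8*4 = 402/5
Walk from origin (0, 0):
  seg 1: left by d10 = 77 → (-77, 0)
  seg 2: down by d3 = 16 → (-77, -16)
  seg 3: left by d6 = 16/5 → (-401/5, -16)
  seg 4: down by d9 = 1291/15 → (-401/5, -1531/15)
  seg 5: right by d10 = 77 → (-16/5, -1531/15)
  seg 6: right by d11 = 402/5 → (386/5, -1531/15)
  seg 7: right by d10 = 77 → (771/5, -1531/15)
  seg 8: right by d1 = 17 → (856/5, -1531/15)
  seg 9: down by d3 = 16 → (856/5, -1771/15)
  seg 10: right by d9 = 1291/15 → (3859/15, -1771/15)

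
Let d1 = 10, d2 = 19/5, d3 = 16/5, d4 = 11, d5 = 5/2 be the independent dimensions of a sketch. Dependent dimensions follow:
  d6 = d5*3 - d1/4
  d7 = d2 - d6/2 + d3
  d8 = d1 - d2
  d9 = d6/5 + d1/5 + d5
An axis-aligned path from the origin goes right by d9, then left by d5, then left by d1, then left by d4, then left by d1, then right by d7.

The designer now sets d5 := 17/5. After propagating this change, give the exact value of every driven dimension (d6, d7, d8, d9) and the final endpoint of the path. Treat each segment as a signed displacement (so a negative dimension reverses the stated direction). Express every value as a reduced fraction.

d6 = 77/10
d7 = 63/20
d8 = 31/5
d9 = 347/50
endpoint = (-2431/100, 0)

Apply edit: d5 := 17/5
  d6 = d5*3 - d1/4 = 77/10
  d7 = d2 - d6/2 + d3 = 63/20
  d8 = d1 - d2 = 31/5
  d9 = d6/5 + d1/5 + d5 = 347/50
Walk from origin (0, 0):
  seg 1: right by d9 = 347/50 → (347/50, 0)
  seg 2: left by d5 = 17/5 → (177/50, 0)
  seg 3: left by d1 = 10 → (-323/50, 0)
  seg 4: left by d4 = 11 → (-873/50, 0)
  seg 5: left by d1 = 10 → (-1373/50, 0)
  seg 6: right by d7 = 63/20 → (-2431/100, 0)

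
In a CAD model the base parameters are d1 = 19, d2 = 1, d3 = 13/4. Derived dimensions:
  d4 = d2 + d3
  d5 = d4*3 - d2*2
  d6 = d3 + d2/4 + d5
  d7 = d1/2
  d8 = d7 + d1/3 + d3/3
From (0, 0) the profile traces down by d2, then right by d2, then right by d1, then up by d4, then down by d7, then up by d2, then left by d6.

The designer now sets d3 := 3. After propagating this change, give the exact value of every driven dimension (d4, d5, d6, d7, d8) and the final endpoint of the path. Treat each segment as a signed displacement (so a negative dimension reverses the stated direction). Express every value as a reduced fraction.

d4 = 4
d5 = 10
d6 = 53/4
d7 = 19/2
d8 = 101/6
endpoint = (27/4, -11/2)

Apply edit: d3 := 3
  d4 = d2 + d3 = 4
  d5 = d4*3 - d2*2 = 10
  d6 = d3 + d2/4 + d5 = 53/4
  d7 = d1/2 = 19/2
  d8 = d7 + d1/3 + d3/3 = 101/6
Walk from origin (0, 0):
  seg 1: down by d2 = 1 → (0, -1)
  seg 2: right by d2 = 1 → (1, -1)
  seg 3: right by d1 = 19 → (20, -1)
  seg 4: up by d4 = 4 → (20, 3)
  seg 5: down by d7 = 19/2 → (20, -13/2)
  seg 6: up by d2 = 1 → (20, -11/2)
  seg 7: left by d6 = 53/4 → (27/4, -11/2)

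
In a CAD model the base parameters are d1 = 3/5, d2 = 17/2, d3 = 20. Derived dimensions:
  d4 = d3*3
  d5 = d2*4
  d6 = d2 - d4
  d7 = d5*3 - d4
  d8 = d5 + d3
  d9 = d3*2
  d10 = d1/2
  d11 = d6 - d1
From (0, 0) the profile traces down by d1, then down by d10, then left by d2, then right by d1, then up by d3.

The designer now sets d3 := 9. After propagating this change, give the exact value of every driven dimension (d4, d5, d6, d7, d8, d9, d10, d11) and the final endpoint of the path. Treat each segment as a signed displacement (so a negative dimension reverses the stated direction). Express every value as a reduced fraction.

Apply edit: d3 := 9
  d4 = d3*3 = 27
  d5 = d2*4 = 34
  d6 = d2 - d4 = -37/2
  d7 = d5*3 - d4 = 75
  d8 = d5 + d3 = 43
  d9 = d3*2 = 18
  d10 = d1/2 = 3/10
  d11 = d6 - d1 = -191/10
Walk from origin (0, 0):
  seg 1: down by d1 = 3/5 → (0, -3/5)
  seg 2: down by d10 = 3/10 → (0, -9/10)
  seg 3: left by d2 = 17/2 → (-17/2, -9/10)
  seg 4: right by d1 = 3/5 → (-79/10, -9/10)
  seg 5: up by d3 = 9 → (-79/10, 81/10)

d4 = 27
d5 = 34
d6 = -37/2
d7 = 75
d8 = 43
d9 = 18
d10 = 3/10
d11 = -191/10
endpoint = (-79/10, 81/10)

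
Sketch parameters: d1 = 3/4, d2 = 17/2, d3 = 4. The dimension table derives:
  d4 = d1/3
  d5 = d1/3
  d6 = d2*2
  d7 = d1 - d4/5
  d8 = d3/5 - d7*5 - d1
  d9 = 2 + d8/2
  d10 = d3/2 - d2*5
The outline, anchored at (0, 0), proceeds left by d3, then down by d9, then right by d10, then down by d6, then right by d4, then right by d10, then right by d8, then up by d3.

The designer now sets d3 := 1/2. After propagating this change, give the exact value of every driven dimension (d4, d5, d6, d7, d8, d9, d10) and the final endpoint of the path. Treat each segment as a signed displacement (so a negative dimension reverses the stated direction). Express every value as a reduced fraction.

d4 = 1/4
d5 = 1/4
d6 = 17
d7 = 7/10
d8 = -83/20
d9 = -3/40
d10 = -169/4
endpoint = (-889/10, -657/40)

Apply edit: d3 := 1/2
  d4 = d1/3 = 1/4
  d5 = d1/3 = 1/4
  d6 = d2*2 = 17
  d7 = d1 - d4/5 = 7/10
  d8 = d3/5 - d7*5 - d1 = -83/20
  d9 = 2 + d8/2 = -3/40
  d10 = d3/2 - d2*5 = -169/4
Walk from origin (0, 0):
  seg 1: left by d3 = 1/2 → (-1/2, 0)
  seg 2: down by d9 = -3/40 → (-1/2, 3/40)
  seg 3: right by d10 = -169/4 → (-171/4, 3/40)
  seg 4: down by d6 = 17 → (-171/4, -677/40)
  seg 5: right by d4 = 1/4 → (-85/2, -677/40)
  seg 6: right by d10 = -169/4 → (-339/4, -677/40)
  seg 7: right by d8 = -83/20 → (-889/10, -677/40)
  seg 8: up by d3 = 1/2 → (-889/10, -657/40)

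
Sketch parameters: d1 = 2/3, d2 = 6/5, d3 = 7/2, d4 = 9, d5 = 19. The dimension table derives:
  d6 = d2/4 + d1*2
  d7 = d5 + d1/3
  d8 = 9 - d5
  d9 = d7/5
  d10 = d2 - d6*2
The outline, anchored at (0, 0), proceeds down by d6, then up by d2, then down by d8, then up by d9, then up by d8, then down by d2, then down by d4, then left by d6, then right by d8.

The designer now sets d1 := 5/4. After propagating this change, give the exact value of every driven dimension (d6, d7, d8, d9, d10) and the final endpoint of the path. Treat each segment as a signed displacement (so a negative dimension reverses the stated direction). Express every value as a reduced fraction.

Apply edit: d1 := 5/4
  d6 = d2/4 + d1*2 = 14/5
  d7 = d5 + d1/3 = 233/12
  d8 = 9 - d5 = -10
  d9 = d7/5 = 233/60
  d10 = d2 - d6*2 = -22/5
Walk from origin (0, 0):
  seg 1: down by d6 = 14/5 → (0, -14/5)
  seg 2: up by d2 = 6/5 → (0, -8/5)
  seg 3: down by d8 = -10 → (0, 42/5)
  seg 4: up by d9 = 233/60 → (0, 737/60)
  seg 5: up by d8 = -10 → (0, 137/60)
  seg 6: down by d2 = 6/5 → (0, 13/12)
  seg 7: down by d4 = 9 → (0, -95/12)
  seg 8: left by d6 = 14/5 → (-14/5, -95/12)
  seg 9: right by d8 = -10 → (-64/5, -95/12)

d6 = 14/5
d7 = 233/12
d8 = -10
d9 = 233/60
d10 = -22/5
endpoint = (-64/5, -95/12)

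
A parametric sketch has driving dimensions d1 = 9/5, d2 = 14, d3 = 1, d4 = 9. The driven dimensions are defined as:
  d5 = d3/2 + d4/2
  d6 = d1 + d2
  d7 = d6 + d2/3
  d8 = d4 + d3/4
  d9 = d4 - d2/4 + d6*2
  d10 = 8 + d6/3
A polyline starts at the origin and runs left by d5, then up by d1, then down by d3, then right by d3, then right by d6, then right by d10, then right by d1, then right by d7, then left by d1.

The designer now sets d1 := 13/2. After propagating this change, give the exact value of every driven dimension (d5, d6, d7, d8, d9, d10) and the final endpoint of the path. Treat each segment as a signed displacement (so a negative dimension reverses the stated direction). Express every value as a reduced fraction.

Apply edit: d1 := 13/2
  d5 = d3/2 + d4/2 = 5
  d6 = d1 + d2 = 41/2
  d7 = d6 + d2/3 = 151/6
  d8 = d4 + d3/4 = 37/4
  d9 = d4 - d2/4 + d6*2 = 93/2
  d10 = 8 + d6/3 = 89/6
Walk from origin (0, 0):
  seg 1: left by d5 = 5 → (-5, 0)
  seg 2: up by d1 = 13/2 → (-5, 13/2)
  seg 3: down by d3 = 1 → (-5, 11/2)
  seg 4: right by d3 = 1 → (-4, 11/2)
  seg 5: right by d6 = 41/2 → (33/2, 11/2)
  seg 6: right by d10 = 89/6 → (94/3, 11/2)
  seg 7: right by d1 = 13/2 → (227/6, 11/2)
  seg 8: right by d7 = 151/6 → (63, 11/2)
  seg 9: left by d1 = 13/2 → (113/2, 11/2)

d5 = 5
d6 = 41/2
d7 = 151/6
d8 = 37/4
d9 = 93/2
d10 = 89/6
endpoint = (113/2, 11/2)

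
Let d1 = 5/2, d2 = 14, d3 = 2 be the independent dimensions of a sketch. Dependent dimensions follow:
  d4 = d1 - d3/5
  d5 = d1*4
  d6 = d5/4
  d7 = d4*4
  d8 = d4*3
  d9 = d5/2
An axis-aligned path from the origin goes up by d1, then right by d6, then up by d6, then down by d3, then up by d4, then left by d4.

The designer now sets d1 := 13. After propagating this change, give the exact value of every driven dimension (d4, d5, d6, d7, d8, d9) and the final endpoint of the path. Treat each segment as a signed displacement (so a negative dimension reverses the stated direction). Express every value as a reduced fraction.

Apply edit: d1 := 13
  d4 = d1 - d3/5 = 63/5
  d5 = d1*4 = 52
  d6 = d5/4 = 13
  d7 = d4*4 = 252/5
  d8 = d4*3 = 189/5
  d9 = d5/2 = 26
Walk from origin (0, 0):
  seg 1: up by d1 = 13 → (0, 13)
  seg 2: right by d6 = 13 → (13, 13)
  seg 3: up by d6 = 13 → (13, 26)
  seg 4: down by d3 = 2 → (13, 24)
  seg 5: up by d4 = 63/5 → (13, 183/5)
  seg 6: left by d4 = 63/5 → (2/5, 183/5)

d4 = 63/5
d5 = 52
d6 = 13
d7 = 252/5
d8 = 189/5
d9 = 26
endpoint = (2/5, 183/5)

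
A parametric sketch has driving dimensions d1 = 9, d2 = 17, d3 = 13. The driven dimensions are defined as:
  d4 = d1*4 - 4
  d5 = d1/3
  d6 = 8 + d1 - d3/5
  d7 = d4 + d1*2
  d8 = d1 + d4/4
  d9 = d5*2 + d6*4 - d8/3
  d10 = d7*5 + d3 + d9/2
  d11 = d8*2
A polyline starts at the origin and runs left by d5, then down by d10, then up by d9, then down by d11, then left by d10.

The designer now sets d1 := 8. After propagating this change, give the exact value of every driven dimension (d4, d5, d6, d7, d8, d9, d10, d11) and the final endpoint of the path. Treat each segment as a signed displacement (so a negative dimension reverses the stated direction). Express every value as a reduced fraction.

d4 = 28
d5 = 8/3
d6 = 67/5
d7 = 44
d8 = 15
d9 = 809/15
d10 = 7799/30
d11 = 30
endpoint = (-7879/30, -7081/30)

Apply edit: d1 := 8
  d4 = d1*4 - 4 = 28
  d5 = d1/3 = 8/3
  d6 = 8 + d1 - d3/5 = 67/5
  d7 = d4 + d1*2 = 44
  d8 = d1 + d4/4 = 15
  d9 = d5*2 + d6*4 - d8/3 = 809/15
  d10 = d7*5 + d3 + d9/2 = 7799/30
  d11 = d8*2 = 30
Walk from origin (0, 0):
  seg 1: left by d5 = 8/3 → (-8/3, 0)
  seg 2: down by d10 = 7799/30 → (-8/3, -7799/30)
  seg 3: up by d9 = 809/15 → (-8/3, -6181/30)
  seg 4: down by d11 = 30 → (-8/3, -7081/30)
  seg 5: left by d10 = 7799/30 → (-7879/30, -7081/30)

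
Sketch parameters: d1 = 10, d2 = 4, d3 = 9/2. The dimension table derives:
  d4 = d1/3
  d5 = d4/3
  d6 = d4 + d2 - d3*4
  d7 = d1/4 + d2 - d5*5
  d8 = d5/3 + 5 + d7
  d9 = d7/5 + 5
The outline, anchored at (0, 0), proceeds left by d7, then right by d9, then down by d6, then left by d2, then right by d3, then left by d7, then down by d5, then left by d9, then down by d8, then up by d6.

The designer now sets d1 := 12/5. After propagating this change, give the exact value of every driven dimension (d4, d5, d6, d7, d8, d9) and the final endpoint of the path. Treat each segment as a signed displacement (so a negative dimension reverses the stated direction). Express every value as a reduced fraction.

Apply edit: d1 := 12/5
  d4 = d1/3 = 4/5
  d5 = d4/3 = 4/15
  d6 = d4 + d2 - d3*4 = -66/5
  d7 = d1/4 + d2 - d5*5 = 49/15
  d8 = d5/3 + 5 + d7 = 376/45
  d9 = d7/5 + 5 = 424/75
Walk from origin (0, 0):
  seg 1: left by d7 = 49/15 → (-49/15, 0)
  seg 2: right by d9 = 424/75 → (179/75, 0)
  seg 3: down by d6 = -66/5 → (179/75, 66/5)
  seg 4: left by d2 = 4 → (-121/75, 66/5)
  seg 5: right by d3 = 9/2 → (433/150, 66/5)
  seg 6: left by d7 = 49/15 → (-19/50, 66/5)
  seg 7: down by d5 = 4/15 → (-19/50, 194/15)
  seg 8: left by d9 = 424/75 → (-181/30, 194/15)
  seg 9: down by d8 = 376/45 → (-181/30, 206/45)
  seg 10: up by d6 = -66/5 → (-181/30, -388/45)

d4 = 4/5
d5 = 4/15
d6 = -66/5
d7 = 49/15
d8 = 376/45
d9 = 424/75
endpoint = (-181/30, -388/45)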